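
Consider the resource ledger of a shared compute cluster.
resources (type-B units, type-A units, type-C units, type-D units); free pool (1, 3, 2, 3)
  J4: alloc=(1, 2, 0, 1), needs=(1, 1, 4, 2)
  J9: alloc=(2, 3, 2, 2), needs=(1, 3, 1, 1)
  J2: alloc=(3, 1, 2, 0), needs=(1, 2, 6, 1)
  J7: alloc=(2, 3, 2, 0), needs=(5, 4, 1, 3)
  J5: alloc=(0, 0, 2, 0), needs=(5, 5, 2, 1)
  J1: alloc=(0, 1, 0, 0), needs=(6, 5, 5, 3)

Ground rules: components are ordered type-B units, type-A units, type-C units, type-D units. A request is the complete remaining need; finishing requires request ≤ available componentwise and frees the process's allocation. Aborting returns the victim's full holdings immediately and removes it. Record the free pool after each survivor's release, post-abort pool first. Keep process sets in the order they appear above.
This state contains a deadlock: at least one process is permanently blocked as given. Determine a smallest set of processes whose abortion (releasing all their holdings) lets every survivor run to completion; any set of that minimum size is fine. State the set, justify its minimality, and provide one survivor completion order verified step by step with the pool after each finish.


The answer: abort J7.
Key observation: J2 was stuck for good until J7 gave back (2, 3, 2, 0); in the order shown it finishes at step 2.
No smaller set exists: with zero aborts the deadlock remains.
The survivors complete as J9, J2, J1, J5, J4. Check, step by step (starting from the post-abort pool):
  pool = (3, 6, 4, 3)
  J9 needs (1, 3, 1, 1) <= (3, 6, 4, 3) -> finishes; pool += (2, 3, 2, 2) = (5, 9, 6, 5)
  J2 needs (1, 2, 6, 1) <= (5, 9, 6, 5) -> finishes; pool += (3, 1, 2, 0) = (8, 10, 8, 5)
  J1 needs (6, 5, 5, 3) <= (8, 10, 8, 5) -> finishes; pool += (0, 1, 0, 0) = (8, 11, 8, 5)
  J5 needs (5, 5, 2, 1) <= (8, 11, 8, 5) -> finishes; pool += (0, 0, 2, 0) = (8, 11, 10, 5)
  J4 needs (1, 1, 4, 2) <= (8, 11, 10, 5) -> finishes; pool += (1, 2, 0, 1) = (9, 13, 10, 6)


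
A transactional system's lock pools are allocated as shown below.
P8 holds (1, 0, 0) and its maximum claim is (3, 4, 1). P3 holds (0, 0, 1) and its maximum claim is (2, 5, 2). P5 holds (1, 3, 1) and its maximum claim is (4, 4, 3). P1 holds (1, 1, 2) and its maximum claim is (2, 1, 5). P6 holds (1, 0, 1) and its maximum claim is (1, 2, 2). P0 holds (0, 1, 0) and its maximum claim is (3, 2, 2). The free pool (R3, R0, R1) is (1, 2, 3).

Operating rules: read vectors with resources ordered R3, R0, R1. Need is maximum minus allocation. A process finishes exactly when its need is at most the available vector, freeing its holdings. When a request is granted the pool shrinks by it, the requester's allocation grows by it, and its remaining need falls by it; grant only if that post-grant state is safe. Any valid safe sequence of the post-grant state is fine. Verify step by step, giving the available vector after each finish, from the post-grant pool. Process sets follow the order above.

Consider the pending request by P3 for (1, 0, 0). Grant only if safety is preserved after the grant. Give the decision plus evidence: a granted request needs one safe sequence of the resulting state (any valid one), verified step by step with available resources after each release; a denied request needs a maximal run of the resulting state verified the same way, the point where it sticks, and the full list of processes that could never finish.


DENY — the pretend-granted state is unsafe.
Key observation: after P6, P1 the pool peaks at (2, 3, 6), and each blocked process is short somewhere: P8 on R0; P3 on R0; P5 on R3; P0 on R3.
Pretend the grant happened; the run P6, P1 goes as far as possible. Verifying each step:
  pool = (0, 2, 3)
  P6: need (0, 2, 1) fits (0, 2, 3); releases (1, 0, 1), pool now (1, 2, 4)
  P1: need (1, 0, 3) fits (1, 2, 4); releases (1, 1, 2), pool now (2, 3, 6)
  blocked: P8 wants (2, 4, 1), pool (2, 3, 6) — not enough R0
  blocked: P3 wants (1, 5, 1), pool (2, 3, 6) — not enough R0
  blocked: P5 wants (3, 1, 2), pool (2, 3, 6) — not enough R3
  blocked: P0 wants (3, 1, 2), pool (2, 3, 6) — not enough R3
Processes that could never finish after the grant: P8, P3, P5 and P0.


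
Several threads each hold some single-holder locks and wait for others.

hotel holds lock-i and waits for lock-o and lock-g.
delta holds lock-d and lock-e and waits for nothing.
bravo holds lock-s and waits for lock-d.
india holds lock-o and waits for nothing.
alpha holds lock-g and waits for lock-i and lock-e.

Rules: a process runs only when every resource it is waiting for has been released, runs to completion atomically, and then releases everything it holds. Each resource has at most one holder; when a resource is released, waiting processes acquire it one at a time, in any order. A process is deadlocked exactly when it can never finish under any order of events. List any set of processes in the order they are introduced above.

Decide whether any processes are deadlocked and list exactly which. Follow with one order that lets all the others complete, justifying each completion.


Deadlocked set: hotel and alpha.
Key observation: the wait chain closes on itself along hotel -> alpha -> hotel; no other process is dragged down with it.
One completion order for the rest: delta, india, bravo.
Step-by-step check:
  delta waits on nothing -> runs at once and releases lock-d and lock-e
  india waits on nothing -> runs at once and releases lock-o
  run bravo (all its waits — lock-d — are resolved); releases lock-s


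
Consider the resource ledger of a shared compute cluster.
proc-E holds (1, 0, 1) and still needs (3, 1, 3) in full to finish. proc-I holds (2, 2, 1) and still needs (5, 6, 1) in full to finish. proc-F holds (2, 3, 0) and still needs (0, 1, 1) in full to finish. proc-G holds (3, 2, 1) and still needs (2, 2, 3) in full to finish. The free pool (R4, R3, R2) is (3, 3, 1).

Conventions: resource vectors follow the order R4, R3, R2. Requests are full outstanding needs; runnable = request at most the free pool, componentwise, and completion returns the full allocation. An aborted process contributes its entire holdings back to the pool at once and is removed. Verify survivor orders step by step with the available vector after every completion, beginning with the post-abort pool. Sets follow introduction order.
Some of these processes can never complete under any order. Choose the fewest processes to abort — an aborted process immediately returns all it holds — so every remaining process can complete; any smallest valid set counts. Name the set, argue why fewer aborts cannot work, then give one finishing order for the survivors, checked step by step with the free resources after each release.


Minimum abort set: proc-E.
Key observation: the returned (1, 0, 1) from proc-E is what brings proc-G — unrunnable before, under any order — into play at step 3.
Why nothing smaller works: aborting no one leaves the state deadlocked as given.
Survivors finish in the order: proc-F, proc-I, proc-G. Step-by-step check (pool after the aborts first):
  pool = (4, 3, 2)
  run proc-F (needs (0, 1, 1), free (4, 3, 2)); after release of (2, 3, 0) the pool is (6, 6, 2)
  run proc-I (needs (5, 6, 1), free (6, 6, 2)); after release of (2, 2, 1) the pool is (8, 8, 3)
  run proc-G (needs (2, 2, 3), free (8, 8, 3)); after release of (3, 2, 1) the pool is (11, 10, 4)


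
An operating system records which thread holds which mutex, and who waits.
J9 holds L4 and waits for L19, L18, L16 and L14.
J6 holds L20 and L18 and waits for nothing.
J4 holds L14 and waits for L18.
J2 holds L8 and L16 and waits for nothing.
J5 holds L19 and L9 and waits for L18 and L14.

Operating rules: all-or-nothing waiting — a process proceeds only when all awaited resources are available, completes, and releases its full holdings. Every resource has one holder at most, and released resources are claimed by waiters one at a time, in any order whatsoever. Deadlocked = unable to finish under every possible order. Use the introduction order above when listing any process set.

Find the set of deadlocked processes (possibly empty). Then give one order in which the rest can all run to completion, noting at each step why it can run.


The deadlocked set is empty.
Key observation: every chain of waits terminates; starting from the processes that wait on nothing, all the rest unlock in turn.
A valid finishing order for the others: J6, J4, J5, J2, J9.
Step-by-step check:
  run J6 (it waits on nothing); releases L20 and L18
  run J4 (all its waits — L18 — are resolved); releases L14
  run J5 (all its waits — L18 and L14 — are resolved); releases L19 and L9
  run J2 (it waits on nothing); releases L8 and L16
  run J9 (all its waits — L19, L18, L16 and L14 — are resolved); releases L4


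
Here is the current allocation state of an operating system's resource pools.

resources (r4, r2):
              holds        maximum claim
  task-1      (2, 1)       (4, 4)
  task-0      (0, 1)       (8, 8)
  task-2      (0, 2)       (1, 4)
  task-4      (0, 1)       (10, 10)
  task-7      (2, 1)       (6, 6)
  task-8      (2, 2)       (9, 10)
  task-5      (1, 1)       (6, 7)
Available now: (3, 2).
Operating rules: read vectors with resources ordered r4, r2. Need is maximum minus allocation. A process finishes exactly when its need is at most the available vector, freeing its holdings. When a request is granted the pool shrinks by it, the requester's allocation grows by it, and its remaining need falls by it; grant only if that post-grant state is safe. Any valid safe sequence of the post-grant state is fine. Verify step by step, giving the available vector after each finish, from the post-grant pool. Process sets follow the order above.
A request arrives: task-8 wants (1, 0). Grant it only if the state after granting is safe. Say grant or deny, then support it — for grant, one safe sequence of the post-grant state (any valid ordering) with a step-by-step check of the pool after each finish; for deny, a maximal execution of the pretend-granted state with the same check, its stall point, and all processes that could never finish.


DENY: after the grant no complete ordering would exist.
Key observation: after task-2, task-1, task-7, task-5 the pool peaks at (7, 7), and each blocked process is short somewhere: task-0 on r4; task-4 on r4, r2; task-8 on r2.
On the post-grant state, task-2, task-1, task-7, task-5 is a maximal run — nothing extends it. Verifying each step:
  pool = (2, 2)
  task-2 needs (1, 2) <= (2, 2) -> finishes; pool += (0, 2) = (2, 4)
  task-1 needs (2, 3) <= (2, 4) -> finishes; pool += (2, 1) = (4, 5)
  task-7 needs (4, 5) <= (4, 5) -> finishes; pool += (2, 1) = (6, 6)
  task-5 needs (5, 6) <= (6, 6) -> finishes; pool += (1, 1) = (7, 7)
  task-0 cannot run: need (8, 7) vs free (7, 7) (insufficient r4)
  task-4 cannot run: need (10, 9) vs free (7, 7) (insufficient r4 and r2)
  task-8 cannot run: need (6, 8) vs free (7, 7) (insufficient r2)
Had the request been granted, task-0, task-4 and task-8 could never finish.


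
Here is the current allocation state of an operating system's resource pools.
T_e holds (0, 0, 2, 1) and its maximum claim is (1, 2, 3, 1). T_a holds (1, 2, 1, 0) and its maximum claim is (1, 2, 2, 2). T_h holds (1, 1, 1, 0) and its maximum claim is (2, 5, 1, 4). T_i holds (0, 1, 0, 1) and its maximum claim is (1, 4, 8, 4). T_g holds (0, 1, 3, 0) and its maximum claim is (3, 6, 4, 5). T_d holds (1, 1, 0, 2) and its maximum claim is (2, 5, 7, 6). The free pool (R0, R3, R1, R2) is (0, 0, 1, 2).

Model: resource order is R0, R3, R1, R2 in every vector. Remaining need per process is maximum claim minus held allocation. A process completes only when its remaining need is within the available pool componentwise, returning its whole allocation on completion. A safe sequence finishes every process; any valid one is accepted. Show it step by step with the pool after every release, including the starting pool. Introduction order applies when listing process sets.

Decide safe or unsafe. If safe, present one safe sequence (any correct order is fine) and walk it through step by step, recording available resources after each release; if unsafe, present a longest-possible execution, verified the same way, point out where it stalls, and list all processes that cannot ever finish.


UNSAFE.
Key observation: even finishing T_a, T_e leaves just (1, 2, 4, 3) free — too little R3 for any of the remaining processes.
Going as far as possible: T_a, T_e; after that, nothing fits. Verifying each step:
  pool = (0, 0, 1, 2)
  T_a needs (0, 0, 1, 2) <= (0, 0, 1, 2) -> finishes; pool += (1, 2, 1, 0) = (1, 2, 2, 2)
  T_e needs (1, 2, 1, 0) <= (1, 2, 2, 2) -> finishes; pool += (0, 0, 2, 1) = (1, 2, 4, 3)
  T_h cannot run: need (1, 4, 0, 4) vs free (1, 2, 4, 3) (insufficient R3 and R2)
  T_i cannot run: need (1, 3, 8, 3) vs free (1, 2, 4, 3) (insufficient R3 and R1)
  T_g cannot run: need (3, 5, 1, 5) vs free (1, 2, 4, 3) (insufficient R0, R3 and R2)
  T_d cannot run: need (1, 4, 7, 4) vs free (1, 2, 4, 3) (insufficient R3, R1 and R2)
Never able to finish: T_h, T_i, T_g and T_d.


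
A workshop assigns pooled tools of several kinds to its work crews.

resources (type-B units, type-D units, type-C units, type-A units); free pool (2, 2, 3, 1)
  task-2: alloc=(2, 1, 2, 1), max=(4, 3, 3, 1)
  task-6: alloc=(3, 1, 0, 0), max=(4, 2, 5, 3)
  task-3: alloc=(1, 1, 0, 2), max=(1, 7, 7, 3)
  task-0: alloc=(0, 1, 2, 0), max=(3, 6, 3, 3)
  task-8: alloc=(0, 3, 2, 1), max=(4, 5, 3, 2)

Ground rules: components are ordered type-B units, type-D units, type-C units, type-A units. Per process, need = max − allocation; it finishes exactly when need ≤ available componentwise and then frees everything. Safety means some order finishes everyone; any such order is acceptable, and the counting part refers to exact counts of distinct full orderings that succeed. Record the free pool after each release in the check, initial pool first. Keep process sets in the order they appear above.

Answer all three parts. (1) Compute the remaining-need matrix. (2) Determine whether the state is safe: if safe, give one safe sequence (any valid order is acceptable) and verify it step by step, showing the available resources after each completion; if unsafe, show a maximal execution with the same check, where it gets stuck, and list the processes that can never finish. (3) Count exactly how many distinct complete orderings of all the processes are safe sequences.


(1) Remaining need (order type-B units, type-D units, type-C units, type-A units):
  task-2: (2, 2, 1, 0)
  task-6: (1, 1, 5, 3)
  task-3: (0, 6, 7, 1)
  task-0: (3, 5, 1, 3)
  task-8: (4, 2, 1, 1)
(2) SAFE, for example via the order task-2, task-8, task-0, task-6, task-3.
Key observation: task-2 marks the first exact bind of the order: its need (2, 2, 1, 0) fits the free (2, 2, 3, 1) with zero slack on a requested resource.
Walking it through:
  pool = (2, 2, 3, 1)
  run task-2 (needs (2, 2, 1, 0), free (2, 2, 3, 1)); after release of (2, 1, 2, 1) the pool is (4, 3, 5, 2)
  run task-8 (needs (4, 2, 1, 1), free (4, 3, 5, 2)); after release of (0, 3, 2, 1) the pool is (4, 6, 7, 3)
  run task-0 (needs (3, 5, 1, 3), free (4, 6, 7, 3)); after release of (0, 1, 2, 0) the pool is (4, 7, 9, 3)
  run task-6 (needs (1, 1, 5, 3), free (4, 7, 9, 3)); after release of (3, 1, 0, 0) the pool is (7, 8, 9, 3)
  run task-3 (needs (0, 6, 7, 1), free (7, 8, 9, 3)); after release of (1, 1, 0, 2) the pool is (8, 9, 9, 5)
(3) Exactly 6 of the possible complete orderings are safe sequences.


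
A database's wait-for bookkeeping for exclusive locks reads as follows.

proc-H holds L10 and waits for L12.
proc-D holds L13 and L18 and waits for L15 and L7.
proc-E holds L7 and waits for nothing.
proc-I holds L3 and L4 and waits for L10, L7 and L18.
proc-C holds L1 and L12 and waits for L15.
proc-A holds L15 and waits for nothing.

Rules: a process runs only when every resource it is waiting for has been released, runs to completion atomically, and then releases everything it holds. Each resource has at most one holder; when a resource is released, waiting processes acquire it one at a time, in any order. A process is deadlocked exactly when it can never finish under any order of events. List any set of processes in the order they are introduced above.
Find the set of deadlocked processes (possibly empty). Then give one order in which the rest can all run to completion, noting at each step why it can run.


Nothing here is deadlocked.
Key observation: the wait relation is loop-free; peeling off processes with no waits unwinds the whole state.
One completion order for the rest: proc-E, proc-A, proc-C, proc-D, proc-H, proc-I.
Step-by-step check:
  run proc-E (it waits on nothing); releases L7
  run proc-A (it waits on nothing); releases L15
  proc-C waits on L15 — all released -> runs and releases L1 and L12
  proc-D waits on L15 and L7 — all released -> runs and releases L13 and L18
  proc-H waits on L12 — all released -> runs and releases L10
  proc-I waits on L10, L7 and L18 — all released -> runs and releases L3 and L4


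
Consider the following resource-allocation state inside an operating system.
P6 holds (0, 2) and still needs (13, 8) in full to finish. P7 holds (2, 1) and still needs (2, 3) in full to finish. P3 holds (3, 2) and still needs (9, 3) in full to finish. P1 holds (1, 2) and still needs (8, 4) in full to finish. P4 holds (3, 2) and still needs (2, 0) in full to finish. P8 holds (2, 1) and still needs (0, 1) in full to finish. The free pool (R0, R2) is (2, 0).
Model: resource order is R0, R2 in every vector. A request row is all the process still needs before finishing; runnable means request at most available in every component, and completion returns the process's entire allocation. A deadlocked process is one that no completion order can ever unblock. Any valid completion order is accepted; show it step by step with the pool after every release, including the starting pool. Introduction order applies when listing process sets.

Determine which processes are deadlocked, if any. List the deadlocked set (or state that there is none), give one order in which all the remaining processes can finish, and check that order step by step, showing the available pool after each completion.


No process is deadlocked.
Key observation: the pool covers P4 at once, and every later process fits after earlier releases.
One completion order for the rest: P4, P8, P7, P1, P3, P6. Walking it through:
  pool = (2, 0)
  P4 needs (2, 0) <= (2, 0) -> finishes; pool += (3, 2) = (5, 2)
  P8 needs (0, 1) <= (5, 2) -> finishes; pool += (2, 1) = (7, 3)
  P7 needs (2, 3) <= (7, 3) -> finishes; pool += (2, 1) = (9, 4)
  P1 needs (8, 4) <= (9, 4) -> finishes; pool += (1, 2) = (10, 6)
  P3 needs (9, 3) <= (10, 6) -> finishes; pool += (3, 2) = (13, 8)
  P6 needs (13, 8) <= (13, 8) -> finishes; pool += (0, 2) = (13, 10)


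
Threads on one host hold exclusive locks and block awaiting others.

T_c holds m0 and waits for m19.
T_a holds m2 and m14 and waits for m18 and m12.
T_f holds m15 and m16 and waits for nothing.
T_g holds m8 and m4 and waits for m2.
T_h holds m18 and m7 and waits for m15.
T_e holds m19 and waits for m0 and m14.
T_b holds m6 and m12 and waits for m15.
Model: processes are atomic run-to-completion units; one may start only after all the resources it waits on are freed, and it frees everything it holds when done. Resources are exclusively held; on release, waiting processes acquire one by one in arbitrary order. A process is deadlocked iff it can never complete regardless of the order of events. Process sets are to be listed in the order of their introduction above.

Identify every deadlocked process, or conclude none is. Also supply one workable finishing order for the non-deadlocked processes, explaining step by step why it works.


Deadlocked set: T_c and T_e.
Key observation: T_c -> T_e -> T_c is a circular wait — nothing in it can go first; no other process is dragged down with it.
A valid finishing order for the others: T_f, T_b, T_h, T_a, T_g.
Check, step by step:
  T_f: no waits; runs immediately, freeing m15 and m16
  run T_b (all its waits — m15 — are resolved); releases m6 and m12
  run T_h (all its waits — m15 — are resolved); releases m18 and m7
  run T_a (all its waits — m18 and m12 — are resolved); releases m2 and m14
  run T_g (all its waits — m2 — are resolved); releases m8 and m4


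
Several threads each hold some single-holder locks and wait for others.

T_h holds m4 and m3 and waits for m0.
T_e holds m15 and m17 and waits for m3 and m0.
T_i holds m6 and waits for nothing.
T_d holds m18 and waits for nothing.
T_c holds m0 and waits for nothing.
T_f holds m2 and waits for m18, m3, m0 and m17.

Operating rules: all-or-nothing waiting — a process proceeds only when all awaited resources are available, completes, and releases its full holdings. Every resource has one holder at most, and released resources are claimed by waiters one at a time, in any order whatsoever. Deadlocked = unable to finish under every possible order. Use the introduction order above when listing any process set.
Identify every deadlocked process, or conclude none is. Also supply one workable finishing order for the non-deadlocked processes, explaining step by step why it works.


No process is deadlocked.
Key observation: the wait relation is loop-free; peeling off processes with no waits unwinds the whole state.
The rest can finish in the order T_i, T_c, T_h, T_e, T_d, T_f.
Check, step by step:
  run T_i (it waits on nothing); releases m6
  run T_c (it waits on nothing); releases m0
  run T_h (all its waits — m0 — are resolved); releases m4 and m3
  run T_e (all its waits — m3 and m0 — are resolved); releases m15 and m17
  run T_d (it waits on nothing); releases m18
  run T_f (all its waits — m18, m3, m0 and m17 — are resolved); releases m2


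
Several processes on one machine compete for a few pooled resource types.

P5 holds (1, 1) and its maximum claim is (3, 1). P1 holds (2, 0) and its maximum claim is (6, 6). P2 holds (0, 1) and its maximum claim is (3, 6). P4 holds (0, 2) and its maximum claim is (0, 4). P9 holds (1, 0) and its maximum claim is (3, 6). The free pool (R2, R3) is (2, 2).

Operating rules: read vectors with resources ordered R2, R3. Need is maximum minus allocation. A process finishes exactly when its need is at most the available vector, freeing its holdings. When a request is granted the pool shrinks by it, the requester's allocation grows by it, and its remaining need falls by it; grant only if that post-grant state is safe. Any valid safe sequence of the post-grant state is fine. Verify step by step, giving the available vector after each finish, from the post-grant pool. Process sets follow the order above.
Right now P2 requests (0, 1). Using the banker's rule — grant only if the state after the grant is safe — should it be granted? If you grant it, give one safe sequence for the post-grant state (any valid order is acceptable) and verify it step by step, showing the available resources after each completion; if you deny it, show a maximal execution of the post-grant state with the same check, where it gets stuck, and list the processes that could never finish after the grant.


GRANT: granting preserves safety; a valid post-grant sequence is P5, P4, P2, P9, P1.
Key observation: after the grant the pool drops to (2, 1), which still lets P5 finish first and unwind the rest.
Step-by-step check of the post-grant state:
  pool = (2, 1)
  P5: need (2, 0) fits (2, 1); releases (1, 1), pool now (3, 2)
  P4: need (0, 2) fits (3, 2); releases (0, 2), pool now (3, 4)
  P2: need (3, 4) fits (3, 4); releases (0, 2), pool now (3, 6)
  P9: need (2, 6) fits (3, 6); releases (1, 0), pool now (4, 6)
  P1: need (4, 6) fits (4, 6); releases (2, 0), pool now (6, 6)


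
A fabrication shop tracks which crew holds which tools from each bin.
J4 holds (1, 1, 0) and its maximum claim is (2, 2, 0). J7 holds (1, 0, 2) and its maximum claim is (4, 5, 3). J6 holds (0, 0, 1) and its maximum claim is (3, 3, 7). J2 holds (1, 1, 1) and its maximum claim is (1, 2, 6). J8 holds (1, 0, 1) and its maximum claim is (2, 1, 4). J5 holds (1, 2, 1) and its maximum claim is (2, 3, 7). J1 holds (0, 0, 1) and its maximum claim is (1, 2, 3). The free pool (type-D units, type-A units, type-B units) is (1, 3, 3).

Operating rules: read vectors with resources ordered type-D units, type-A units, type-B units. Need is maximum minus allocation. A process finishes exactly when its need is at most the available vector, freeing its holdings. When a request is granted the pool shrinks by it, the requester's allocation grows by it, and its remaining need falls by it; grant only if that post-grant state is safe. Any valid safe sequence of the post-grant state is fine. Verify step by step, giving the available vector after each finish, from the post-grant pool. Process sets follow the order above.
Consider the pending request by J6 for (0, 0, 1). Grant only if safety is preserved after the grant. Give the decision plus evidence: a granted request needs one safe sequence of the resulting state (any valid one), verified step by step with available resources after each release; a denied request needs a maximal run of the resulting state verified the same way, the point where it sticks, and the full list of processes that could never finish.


DENY — the pretend-granted state is unsafe.
Key observation: after J1, J8, J4 the pool peaks at (3, 4, 4), and each blocked process is short somewhere: J7 on type-A units; J6 on type-B units; J2 on type-B units; J5 on type-B units.
Pretend the grant happened; the run J1, J8, J4 goes as far as possible. Step-by-step check:
  pool = (1, 3, 2)
  J1: need (1, 2, 2) fits (1, 3, 2); releases (0, 0, 1), pool now (1, 3, 3)
  J8: need (1, 1, 3) fits (1, 3, 3); releases (1, 0, 1), pool now (2, 3, 4)
  J4: need (1, 1, 0) fits (2, 3, 4); releases (1, 1, 0), pool now (3, 4, 4)
  blocked: J7 wants (3, 5, 1), pool (3, 4, 4) — not enough type-A units
  blocked: J6 wants (3, 3, 5), pool (3, 4, 4) — not enough type-B units
  blocked: J2 wants (0, 1, 5), pool (3, 4, 4) — not enough type-B units
  blocked: J5 wants (1, 1, 6), pool (3, 4, 4) — not enough type-B units
Processes that could never finish after the grant: J7, J6, J2 and J5.


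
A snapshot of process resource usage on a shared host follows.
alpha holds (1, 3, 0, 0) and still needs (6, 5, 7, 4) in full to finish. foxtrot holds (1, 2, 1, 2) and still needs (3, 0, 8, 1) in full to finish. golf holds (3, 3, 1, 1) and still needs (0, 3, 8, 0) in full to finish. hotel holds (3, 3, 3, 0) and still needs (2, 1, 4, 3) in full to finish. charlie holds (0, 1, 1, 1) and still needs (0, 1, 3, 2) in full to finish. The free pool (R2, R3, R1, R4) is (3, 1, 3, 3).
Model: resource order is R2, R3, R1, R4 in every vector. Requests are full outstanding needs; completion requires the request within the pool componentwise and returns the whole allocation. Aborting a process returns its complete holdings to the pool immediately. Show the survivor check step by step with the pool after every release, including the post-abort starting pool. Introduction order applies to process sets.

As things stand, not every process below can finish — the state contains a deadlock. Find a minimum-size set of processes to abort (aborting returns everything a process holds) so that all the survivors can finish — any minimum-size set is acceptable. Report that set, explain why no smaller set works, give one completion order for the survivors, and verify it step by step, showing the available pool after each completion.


Minimum abort set: foxtrot.
Key observation: golf had no path to completion before; after the abort of foxtrot ((1, 2, 1, 2) returned), step 3 is where it fits.
No smaller set exists: with zero aborts the deadlock remains.
The survivors complete as hotel, charlie, golf, alpha. Walking it through (starting from the post-abort pool):
  pool = (4, 3, 4, 5)
  hotel needs (2, 1, 4, 3) <= (4, 3, 4, 5) -> finishes; pool += (3, 3, 3, 0) = (7, 6, 7, 5)
  charlie needs (0, 1, 3, 2) <= (7, 6, 7, 5) -> finishes; pool += (0, 1, 1, 1) = (7, 7, 8, 6)
  golf needs (0, 3, 8, 0) <= (7, 7, 8, 6) -> finishes; pool += (3, 3, 1, 1) = (10, 10, 9, 7)
  alpha needs (6, 5, 7, 4) <= (10, 10, 9, 7) -> finishes; pool += (1, 3, 0, 0) = (11, 13, 9, 7)


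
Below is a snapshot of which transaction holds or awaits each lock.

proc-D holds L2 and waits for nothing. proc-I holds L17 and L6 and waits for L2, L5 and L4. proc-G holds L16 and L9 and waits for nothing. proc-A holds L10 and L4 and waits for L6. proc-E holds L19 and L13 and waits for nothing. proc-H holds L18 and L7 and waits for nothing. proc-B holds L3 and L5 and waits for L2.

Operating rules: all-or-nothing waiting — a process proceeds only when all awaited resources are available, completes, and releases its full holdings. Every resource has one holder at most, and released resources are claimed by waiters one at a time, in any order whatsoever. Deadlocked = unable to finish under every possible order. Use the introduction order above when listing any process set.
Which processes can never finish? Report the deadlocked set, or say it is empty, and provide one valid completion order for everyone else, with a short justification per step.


The deadlocked set is proc-I and proc-A.
Key observation: nobody on the ring proc-I -> proc-A -> proc-I can start until another member finishes, which never happens; no other process is dragged down with it.
The rest can finish in the order proc-D, proc-H, proc-G, proc-B, proc-E.
Check, step by step:
  run proc-D (it waits on nothing); releases L2
  run proc-H (it waits on nothing); releases L18 and L7
  run proc-G (it waits on nothing); releases L16 and L9
  proc-B: everything it awaited (L2) is free; runs, freeing L3 and L5
  run proc-E (it waits on nothing); releases L19 and L13


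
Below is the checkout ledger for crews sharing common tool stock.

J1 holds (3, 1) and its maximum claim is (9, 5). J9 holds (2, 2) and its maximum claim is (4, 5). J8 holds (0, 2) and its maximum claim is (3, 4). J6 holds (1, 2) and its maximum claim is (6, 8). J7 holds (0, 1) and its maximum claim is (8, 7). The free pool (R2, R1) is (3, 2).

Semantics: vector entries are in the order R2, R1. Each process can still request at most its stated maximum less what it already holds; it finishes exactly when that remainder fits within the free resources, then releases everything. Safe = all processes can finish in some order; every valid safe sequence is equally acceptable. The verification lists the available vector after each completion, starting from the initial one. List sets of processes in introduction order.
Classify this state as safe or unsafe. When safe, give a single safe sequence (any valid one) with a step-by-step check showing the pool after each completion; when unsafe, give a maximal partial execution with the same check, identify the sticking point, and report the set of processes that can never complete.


The state is SAFE; one workable sequence: J8, J9, J6, J1, J7.
Key observation: J8 marks the first exact bind of the order: its need (3, 2) fits the free (3, 2) with zero slack on a requested resource.
Verifying each step:
  pool = (3, 2)
  J8 needs (3, 2) <= (3, 2) -> finishes; pool += (0, 2) = (3, 4)
  J9 needs (2, 3) <= (3, 4) -> finishes; pool += (2, 2) = (5, 6)
  J6 needs (5, 6) <= (5, 6) -> finishes; pool += (1, 2) = (6, 8)
  J1 needs (6, 4) <= (6, 8) -> finishes; pool += (3, 1) = (9, 9)
  J7 needs (8, 6) <= (9, 9) -> finishes; pool += (0, 1) = (9, 10)


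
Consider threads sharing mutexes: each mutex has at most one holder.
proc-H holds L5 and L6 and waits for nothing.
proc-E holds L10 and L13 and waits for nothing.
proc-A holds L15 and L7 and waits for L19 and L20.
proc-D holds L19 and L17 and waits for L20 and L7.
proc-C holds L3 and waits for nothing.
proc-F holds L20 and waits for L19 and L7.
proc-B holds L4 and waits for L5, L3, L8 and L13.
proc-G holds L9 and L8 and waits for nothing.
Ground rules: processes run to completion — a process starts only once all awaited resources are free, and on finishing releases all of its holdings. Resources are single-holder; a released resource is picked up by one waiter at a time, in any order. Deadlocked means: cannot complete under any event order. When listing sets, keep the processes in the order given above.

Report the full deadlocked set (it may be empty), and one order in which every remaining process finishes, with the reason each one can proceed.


The deadlocked set is proc-A, proc-D and proc-F.
Key observation: the knot is the closed ring of waits proc-A -> proc-D -> proc-A; proc-F is caught in further circular waits.
One completion order for the rest: proc-G, proc-H, proc-C, proc-E, proc-B.
Walking it through:
  run proc-G (it waits on nothing); releases L9 and L8
  run proc-H (it waits on nothing); releases L5 and L6
  run proc-C (it waits on nothing); releases L3
  run proc-E (it waits on nothing); releases L10 and L13
  proc-B: everything it awaited (L5, L3, L8 and L13) is free; runs, freeing L4


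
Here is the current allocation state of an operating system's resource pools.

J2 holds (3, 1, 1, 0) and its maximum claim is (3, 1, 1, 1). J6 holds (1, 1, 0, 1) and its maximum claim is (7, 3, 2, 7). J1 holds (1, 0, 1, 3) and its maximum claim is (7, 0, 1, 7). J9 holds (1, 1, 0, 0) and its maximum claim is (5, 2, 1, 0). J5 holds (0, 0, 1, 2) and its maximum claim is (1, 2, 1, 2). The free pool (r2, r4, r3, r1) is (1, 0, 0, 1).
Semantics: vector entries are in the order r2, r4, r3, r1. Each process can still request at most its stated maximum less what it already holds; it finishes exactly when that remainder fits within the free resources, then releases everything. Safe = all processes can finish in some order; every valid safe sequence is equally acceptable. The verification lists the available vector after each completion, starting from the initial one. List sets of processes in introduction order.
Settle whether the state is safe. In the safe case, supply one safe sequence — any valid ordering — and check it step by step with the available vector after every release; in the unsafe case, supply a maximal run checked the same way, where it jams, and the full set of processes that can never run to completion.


UNSAFE — no complete ordering exists.
Key observation: J2, J9, J5 can finish, but then (5, 2, 2, 3) is all there is, and the blocked group's r2 demands exceed it.
The run J2, J9, J5 cannot be extended any further. Check, step by step:
  pool = (1, 0, 0, 1)
  J2: need (0, 0, 0, 1) fits (1, 0, 0, 1); releases (3, 1, 1, 0), pool now (4, 1, 1, 1)
  J9: need (4, 1, 1, 0) fits (4, 1, 1, 1); releases (1, 1, 0, 0), pool now (5, 2, 1, 1)
  J5: need (1, 2, 0, 0) fits (5, 2, 1, 1); releases (0, 0, 1, 2), pool now (5, 2, 2, 3)
  J6 cannot run: need (6, 2, 2, 6) vs free (5, 2, 2, 3) (insufficient r2 and r1)
  J1 cannot run: need (6, 0, 0, 4) vs free (5, 2, 2, 3) (insufficient r2 and r1)
Never able to finish: J6 and J1.


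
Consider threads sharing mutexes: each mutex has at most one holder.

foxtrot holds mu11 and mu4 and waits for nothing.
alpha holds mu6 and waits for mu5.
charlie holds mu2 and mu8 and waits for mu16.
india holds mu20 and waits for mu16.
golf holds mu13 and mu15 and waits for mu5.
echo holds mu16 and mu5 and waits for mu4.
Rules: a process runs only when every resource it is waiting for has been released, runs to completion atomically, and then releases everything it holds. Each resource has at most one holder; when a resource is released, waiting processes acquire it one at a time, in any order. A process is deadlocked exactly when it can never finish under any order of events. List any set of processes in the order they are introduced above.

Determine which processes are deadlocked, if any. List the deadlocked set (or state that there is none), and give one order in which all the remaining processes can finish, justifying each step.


No process is deadlocked.
Key observation: although several processes wait, no cycle exists — each chain bottoms out at a free runner.
A valid finishing order for the others: foxtrot, echo, charlie, golf, india, alpha.
Step-by-step check:
  foxtrot: no waits; runs immediately, freeing mu11 and mu4
  echo: everything it awaited (mu4) is free; runs, freeing mu16 and mu5
  charlie: everything it awaited (mu16) is free; runs, freeing mu2 and mu8
  golf: everything it awaited (mu5) is free; runs, freeing mu13 and mu15
  india: everything it awaited (mu16) is free; runs, freeing mu20
  alpha: everything it awaited (mu5) is free; runs, freeing mu6


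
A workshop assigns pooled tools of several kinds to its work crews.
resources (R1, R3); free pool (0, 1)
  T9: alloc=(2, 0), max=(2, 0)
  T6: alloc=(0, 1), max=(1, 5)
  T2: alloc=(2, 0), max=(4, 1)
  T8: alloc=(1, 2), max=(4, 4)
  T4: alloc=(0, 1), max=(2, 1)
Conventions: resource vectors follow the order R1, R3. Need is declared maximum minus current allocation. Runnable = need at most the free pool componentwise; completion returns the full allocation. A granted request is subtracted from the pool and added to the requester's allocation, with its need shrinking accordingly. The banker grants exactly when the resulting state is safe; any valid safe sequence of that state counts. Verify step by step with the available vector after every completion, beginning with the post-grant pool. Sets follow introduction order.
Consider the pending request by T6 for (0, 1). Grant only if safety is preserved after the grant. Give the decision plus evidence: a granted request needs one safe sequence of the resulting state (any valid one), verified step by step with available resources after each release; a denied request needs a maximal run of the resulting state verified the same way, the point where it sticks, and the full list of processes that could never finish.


DENY. Granting would leave the state unsafe.
Key observation: T9, T4, T2 can finish, but then (4, 1) is all there is, and the blocked group's R3 demands exceed it.
After a pretend grant, a maximal execution: T9, T4, T2 — then nothing else fits. Walking it through:
  pool = (0, 0)
  T9 needs (0, 0) <= (0, 0) -> finishes; pool += (2, 0) = (2, 0)
  T4 needs (2, 0) <= (2, 0) -> finishes; pool += (0, 1) = (2, 1)
  T2 needs (2, 1) <= (2, 1) -> finishes; pool += (2, 0) = (4, 1)
  blocked: T6 wants (1, 3), pool (4, 1) — not enough R3
  blocked: T8 wants (3, 2), pool (4, 1) — not enough R3
Post-grant, the permanently blocked set is T6 and T8.


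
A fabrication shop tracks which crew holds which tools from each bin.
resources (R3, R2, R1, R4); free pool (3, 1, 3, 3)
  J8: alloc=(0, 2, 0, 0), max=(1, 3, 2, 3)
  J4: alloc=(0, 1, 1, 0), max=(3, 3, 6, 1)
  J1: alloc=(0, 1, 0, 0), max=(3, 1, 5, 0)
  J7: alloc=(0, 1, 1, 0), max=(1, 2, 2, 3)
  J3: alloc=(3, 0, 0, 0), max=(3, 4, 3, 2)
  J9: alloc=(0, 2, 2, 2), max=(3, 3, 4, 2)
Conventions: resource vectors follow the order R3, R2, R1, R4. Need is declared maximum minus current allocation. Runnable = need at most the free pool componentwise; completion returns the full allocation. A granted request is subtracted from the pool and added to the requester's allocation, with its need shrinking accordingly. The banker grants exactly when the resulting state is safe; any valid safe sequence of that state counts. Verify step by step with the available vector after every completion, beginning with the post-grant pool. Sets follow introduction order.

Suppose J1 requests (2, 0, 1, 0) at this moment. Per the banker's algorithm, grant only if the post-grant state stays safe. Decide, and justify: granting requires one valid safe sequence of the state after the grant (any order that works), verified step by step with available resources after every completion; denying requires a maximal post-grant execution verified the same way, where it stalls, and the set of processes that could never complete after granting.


GRANT — the state after the grant stays safe, e.g. via J8, J7, J3, J9, J4, J1.
Key observation: post-grant, (1, 1, 2, 3) remains, and an order beginning with J8 completes everyone.
Check on the post-grant state, step by step:
  pool = (1, 1, 2, 3)
  J8 needs (1, 1, 2, 3) <= (1, 1, 2, 3) -> finishes; pool += (0, 2, 0, 0) = (1, 3, 2, 3)
  J7 needs (1, 1, 1, 3) <= (1, 3, 2, 3) -> finishes; pool += (0, 1, 1, 0) = (1, 4, 3, 3)
  J3 needs (0, 4, 3, 2) <= (1, 4, 3, 3) -> finishes; pool += (3, 0, 0, 0) = (4, 4, 3, 3)
  J9 needs (3, 1, 2, 0) <= (4, 4, 3, 3) -> finishes; pool += (0, 2, 2, 2) = (4, 6, 5, 5)
  J4 needs (3, 2, 5, 1) <= (4, 6, 5, 5) -> finishes; pool += (0, 1, 1, 0) = (4, 7, 6, 5)
  J1 needs (1, 0, 4, 0) <= (4, 7, 6, 5) -> finishes; pool += (2, 1, 1, 0) = (6, 8, 7, 5)
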